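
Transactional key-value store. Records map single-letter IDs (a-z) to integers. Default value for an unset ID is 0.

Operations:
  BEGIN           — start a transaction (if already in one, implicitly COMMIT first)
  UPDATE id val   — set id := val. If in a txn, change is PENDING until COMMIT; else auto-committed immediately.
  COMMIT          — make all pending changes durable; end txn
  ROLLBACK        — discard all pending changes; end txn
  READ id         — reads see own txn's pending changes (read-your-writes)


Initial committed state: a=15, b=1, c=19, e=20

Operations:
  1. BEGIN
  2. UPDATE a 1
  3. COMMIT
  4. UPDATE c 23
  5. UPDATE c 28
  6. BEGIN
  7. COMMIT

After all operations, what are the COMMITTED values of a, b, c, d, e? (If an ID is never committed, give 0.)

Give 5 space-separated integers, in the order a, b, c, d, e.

Initial committed: {a=15, b=1, c=19, e=20}
Op 1: BEGIN: in_txn=True, pending={}
Op 2: UPDATE a=1 (pending; pending now {a=1})
Op 3: COMMIT: merged ['a'] into committed; committed now {a=1, b=1, c=19, e=20}
Op 4: UPDATE c=23 (auto-commit; committed c=23)
Op 5: UPDATE c=28 (auto-commit; committed c=28)
Op 6: BEGIN: in_txn=True, pending={}
Op 7: COMMIT: merged [] into committed; committed now {a=1, b=1, c=28, e=20}
Final committed: {a=1, b=1, c=28, e=20}

Answer: 1 1 28 0 20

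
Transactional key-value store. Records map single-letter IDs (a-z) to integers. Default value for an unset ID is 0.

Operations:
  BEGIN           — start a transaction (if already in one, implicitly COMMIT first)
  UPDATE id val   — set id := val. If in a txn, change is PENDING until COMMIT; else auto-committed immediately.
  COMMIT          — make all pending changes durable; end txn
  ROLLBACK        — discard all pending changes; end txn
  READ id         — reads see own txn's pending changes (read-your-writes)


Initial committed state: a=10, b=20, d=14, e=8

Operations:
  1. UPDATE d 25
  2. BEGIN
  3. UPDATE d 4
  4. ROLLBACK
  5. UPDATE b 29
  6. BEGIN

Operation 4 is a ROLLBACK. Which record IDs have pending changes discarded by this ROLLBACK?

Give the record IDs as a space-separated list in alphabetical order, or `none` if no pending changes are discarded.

Initial committed: {a=10, b=20, d=14, e=8}
Op 1: UPDATE d=25 (auto-commit; committed d=25)
Op 2: BEGIN: in_txn=True, pending={}
Op 3: UPDATE d=4 (pending; pending now {d=4})
Op 4: ROLLBACK: discarded pending ['d']; in_txn=False
Op 5: UPDATE b=29 (auto-commit; committed b=29)
Op 6: BEGIN: in_txn=True, pending={}
ROLLBACK at op 4 discards: ['d']

Answer: d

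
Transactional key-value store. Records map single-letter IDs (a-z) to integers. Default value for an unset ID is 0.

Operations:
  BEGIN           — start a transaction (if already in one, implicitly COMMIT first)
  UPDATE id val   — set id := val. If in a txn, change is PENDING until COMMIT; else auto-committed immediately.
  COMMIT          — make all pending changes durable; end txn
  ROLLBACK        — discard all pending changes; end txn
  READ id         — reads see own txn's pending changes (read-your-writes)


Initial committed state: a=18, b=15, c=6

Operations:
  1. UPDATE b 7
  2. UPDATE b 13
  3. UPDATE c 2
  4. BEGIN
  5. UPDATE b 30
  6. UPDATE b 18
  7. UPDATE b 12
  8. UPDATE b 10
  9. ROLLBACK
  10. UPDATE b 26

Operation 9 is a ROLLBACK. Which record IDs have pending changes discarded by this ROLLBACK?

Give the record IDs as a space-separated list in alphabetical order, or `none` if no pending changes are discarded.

Initial committed: {a=18, b=15, c=6}
Op 1: UPDATE b=7 (auto-commit; committed b=7)
Op 2: UPDATE b=13 (auto-commit; committed b=13)
Op 3: UPDATE c=2 (auto-commit; committed c=2)
Op 4: BEGIN: in_txn=True, pending={}
Op 5: UPDATE b=30 (pending; pending now {b=30})
Op 6: UPDATE b=18 (pending; pending now {b=18})
Op 7: UPDATE b=12 (pending; pending now {b=12})
Op 8: UPDATE b=10 (pending; pending now {b=10})
Op 9: ROLLBACK: discarded pending ['b']; in_txn=False
Op 10: UPDATE b=26 (auto-commit; committed b=26)
ROLLBACK at op 9 discards: ['b']

Answer: b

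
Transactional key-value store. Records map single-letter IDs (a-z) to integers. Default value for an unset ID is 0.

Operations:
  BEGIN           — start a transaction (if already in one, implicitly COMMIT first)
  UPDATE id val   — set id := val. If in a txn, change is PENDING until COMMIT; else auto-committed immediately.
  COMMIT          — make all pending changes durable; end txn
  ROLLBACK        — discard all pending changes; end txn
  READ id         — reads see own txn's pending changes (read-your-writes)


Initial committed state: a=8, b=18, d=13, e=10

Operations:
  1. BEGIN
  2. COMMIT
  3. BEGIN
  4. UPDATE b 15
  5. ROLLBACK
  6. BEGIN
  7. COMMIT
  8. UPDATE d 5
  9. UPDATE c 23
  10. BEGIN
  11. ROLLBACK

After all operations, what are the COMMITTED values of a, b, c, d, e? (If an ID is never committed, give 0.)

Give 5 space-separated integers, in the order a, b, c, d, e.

Initial committed: {a=8, b=18, d=13, e=10}
Op 1: BEGIN: in_txn=True, pending={}
Op 2: COMMIT: merged [] into committed; committed now {a=8, b=18, d=13, e=10}
Op 3: BEGIN: in_txn=True, pending={}
Op 4: UPDATE b=15 (pending; pending now {b=15})
Op 5: ROLLBACK: discarded pending ['b']; in_txn=False
Op 6: BEGIN: in_txn=True, pending={}
Op 7: COMMIT: merged [] into committed; committed now {a=8, b=18, d=13, e=10}
Op 8: UPDATE d=5 (auto-commit; committed d=5)
Op 9: UPDATE c=23 (auto-commit; committed c=23)
Op 10: BEGIN: in_txn=True, pending={}
Op 11: ROLLBACK: discarded pending []; in_txn=False
Final committed: {a=8, b=18, c=23, d=5, e=10}

Answer: 8 18 23 5 10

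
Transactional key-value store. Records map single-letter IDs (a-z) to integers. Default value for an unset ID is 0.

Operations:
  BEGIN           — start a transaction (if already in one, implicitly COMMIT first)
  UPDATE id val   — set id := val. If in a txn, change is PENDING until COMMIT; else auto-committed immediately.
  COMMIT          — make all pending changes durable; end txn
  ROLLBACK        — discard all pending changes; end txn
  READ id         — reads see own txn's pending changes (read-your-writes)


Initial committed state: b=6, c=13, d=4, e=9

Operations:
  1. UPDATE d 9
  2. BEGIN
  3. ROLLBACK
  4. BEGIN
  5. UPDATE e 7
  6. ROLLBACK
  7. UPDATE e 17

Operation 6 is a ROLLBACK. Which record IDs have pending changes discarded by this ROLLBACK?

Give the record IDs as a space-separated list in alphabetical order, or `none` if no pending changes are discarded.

Initial committed: {b=6, c=13, d=4, e=9}
Op 1: UPDATE d=9 (auto-commit; committed d=9)
Op 2: BEGIN: in_txn=True, pending={}
Op 3: ROLLBACK: discarded pending []; in_txn=False
Op 4: BEGIN: in_txn=True, pending={}
Op 5: UPDATE e=7 (pending; pending now {e=7})
Op 6: ROLLBACK: discarded pending ['e']; in_txn=False
Op 7: UPDATE e=17 (auto-commit; committed e=17)
ROLLBACK at op 6 discards: ['e']

Answer: e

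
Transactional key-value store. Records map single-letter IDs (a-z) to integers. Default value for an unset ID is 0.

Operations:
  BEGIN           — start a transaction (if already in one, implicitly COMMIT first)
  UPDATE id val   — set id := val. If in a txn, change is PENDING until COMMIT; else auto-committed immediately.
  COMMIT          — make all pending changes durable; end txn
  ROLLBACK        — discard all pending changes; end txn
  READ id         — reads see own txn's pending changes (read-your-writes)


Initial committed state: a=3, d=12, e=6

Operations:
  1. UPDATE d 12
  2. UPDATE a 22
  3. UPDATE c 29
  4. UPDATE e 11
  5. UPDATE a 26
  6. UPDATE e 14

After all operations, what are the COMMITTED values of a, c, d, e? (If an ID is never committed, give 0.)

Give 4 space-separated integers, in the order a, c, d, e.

Initial committed: {a=3, d=12, e=6}
Op 1: UPDATE d=12 (auto-commit; committed d=12)
Op 2: UPDATE a=22 (auto-commit; committed a=22)
Op 3: UPDATE c=29 (auto-commit; committed c=29)
Op 4: UPDATE e=11 (auto-commit; committed e=11)
Op 5: UPDATE a=26 (auto-commit; committed a=26)
Op 6: UPDATE e=14 (auto-commit; committed e=14)
Final committed: {a=26, c=29, d=12, e=14}

Answer: 26 29 12 14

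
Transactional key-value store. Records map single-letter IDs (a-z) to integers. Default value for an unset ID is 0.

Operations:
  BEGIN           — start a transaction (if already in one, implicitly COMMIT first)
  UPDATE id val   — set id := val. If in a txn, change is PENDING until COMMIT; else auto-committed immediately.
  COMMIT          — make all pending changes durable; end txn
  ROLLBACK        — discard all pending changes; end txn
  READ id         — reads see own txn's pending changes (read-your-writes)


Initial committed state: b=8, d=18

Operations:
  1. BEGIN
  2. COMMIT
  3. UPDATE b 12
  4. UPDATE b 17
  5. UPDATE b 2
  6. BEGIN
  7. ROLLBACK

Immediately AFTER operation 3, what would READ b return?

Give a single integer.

Answer: 12

Derivation:
Initial committed: {b=8, d=18}
Op 1: BEGIN: in_txn=True, pending={}
Op 2: COMMIT: merged [] into committed; committed now {b=8, d=18}
Op 3: UPDATE b=12 (auto-commit; committed b=12)
After op 3: visible(b) = 12 (pending={}, committed={b=12, d=18})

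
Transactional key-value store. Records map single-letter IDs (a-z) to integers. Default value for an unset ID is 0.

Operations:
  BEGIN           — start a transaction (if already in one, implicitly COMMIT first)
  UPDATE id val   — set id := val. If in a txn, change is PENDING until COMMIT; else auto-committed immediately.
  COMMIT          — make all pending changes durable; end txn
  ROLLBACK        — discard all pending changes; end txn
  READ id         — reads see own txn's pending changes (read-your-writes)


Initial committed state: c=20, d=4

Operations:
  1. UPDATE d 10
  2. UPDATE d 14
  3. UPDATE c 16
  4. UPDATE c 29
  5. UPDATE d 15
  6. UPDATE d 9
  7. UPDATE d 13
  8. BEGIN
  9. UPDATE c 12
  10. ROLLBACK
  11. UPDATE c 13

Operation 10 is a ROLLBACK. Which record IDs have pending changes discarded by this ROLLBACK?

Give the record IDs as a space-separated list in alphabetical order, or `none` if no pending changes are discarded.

Initial committed: {c=20, d=4}
Op 1: UPDATE d=10 (auto-commit; committed d=10)
Op 2: UPDATE d=14 (auto-commit; committed d=14)
Op 3: UPDATE c=16 (auto-commit; committed c=16)
Op 4: UPDATE c=29 (auto-commit; committed c=29)
Op 5: UPDATE d=15 (auto-commit; committed d=15)
Op 6: UPDATE d=9 (auto-commit; committed d=9)
Op 7: UPDATE d=13 (auto-commit; committed d=13)
Op 8: BEGIN: in_txn=True, pending={}
Op 9: UPDATE c=12 (pending; pending now {c=12})
Op 10: ROLLBACK: discarded pending ['c']; in_txn=False
Op 11: UPDATE c=13 (auto-commit; committed c=13)
ROLLBACK at op 10 discards: ['c']

Answer: c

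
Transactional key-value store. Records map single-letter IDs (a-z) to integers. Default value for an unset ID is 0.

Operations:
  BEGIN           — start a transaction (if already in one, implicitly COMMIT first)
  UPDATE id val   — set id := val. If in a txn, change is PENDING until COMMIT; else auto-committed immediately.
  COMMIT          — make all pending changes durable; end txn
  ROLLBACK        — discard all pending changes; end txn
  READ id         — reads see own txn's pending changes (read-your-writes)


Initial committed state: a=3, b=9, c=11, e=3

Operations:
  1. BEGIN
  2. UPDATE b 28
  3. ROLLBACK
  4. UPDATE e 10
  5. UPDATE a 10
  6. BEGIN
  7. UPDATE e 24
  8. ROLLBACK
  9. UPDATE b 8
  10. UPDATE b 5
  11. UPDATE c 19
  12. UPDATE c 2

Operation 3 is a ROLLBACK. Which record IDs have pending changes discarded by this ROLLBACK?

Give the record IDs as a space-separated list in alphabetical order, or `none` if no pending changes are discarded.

Initial committed: {a=3, b=9, c=11, e=3}
Op 1: BEGIN: in_txn=True, pending={}
Op 2: UPDATE b=28 (pending; pending now {b=28})
Op 3: ROLLBACK: discarded pending ['b']; in_txn=False
Op 4: UPDATE e=10 (auto-commit; committed e=10)
Op 5: UPDATE a=10 (auto-commit; committed a=10)
Op 6: BEGIN: in_txn=True, pending={}
Op 7: UPDATE e=24 (pending; pending now {e=24})
Op 8: ROLLBACK: discarded pending ['e']; in_txn=False
Op 9: UPDATE b=8 (auto-commit; committed b=8)
Op 10: UPDATE b=5 (auto-commit; committed b=5)
Op 11: UPDATE c=19 (auto-commit; committed c=19)
Op 12: UPDATE c=2 (auto-commit; committed c=2)
ROLLBACK at op 3 discards: ['b']

Answer: b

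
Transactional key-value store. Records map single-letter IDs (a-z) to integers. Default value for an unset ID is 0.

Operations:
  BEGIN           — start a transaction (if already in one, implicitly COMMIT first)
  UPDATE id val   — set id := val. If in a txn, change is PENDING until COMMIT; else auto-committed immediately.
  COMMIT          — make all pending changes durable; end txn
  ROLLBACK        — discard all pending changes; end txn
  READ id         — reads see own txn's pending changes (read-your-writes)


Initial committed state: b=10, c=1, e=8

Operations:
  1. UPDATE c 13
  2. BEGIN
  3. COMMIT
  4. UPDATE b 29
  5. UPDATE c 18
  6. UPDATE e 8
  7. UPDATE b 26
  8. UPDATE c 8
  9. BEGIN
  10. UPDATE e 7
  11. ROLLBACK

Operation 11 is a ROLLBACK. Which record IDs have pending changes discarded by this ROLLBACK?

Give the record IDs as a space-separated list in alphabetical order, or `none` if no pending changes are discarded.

Answer: e

Derivation:
Initial committed: {b=10, c=1, e=8}
Op 1: UPDATE c=13 (auto-commit; committed c=13)
Op 2: BEGIN: in_txn=True, pending={}
Op 3: COMMIT: merged [] into committed; committed now {b=10, c=13, e=8}
Op 4: UPDATE b=29 (auto-commit; committed b=29)
Op 5: UPDATE c=18 (auto-commit; committed c=18)
Op 6: UPDATE e=8 (auto-commit; committed e=8)
Op 7: UPDATE b=26 (auto-commit; committed b=26)
Op 8: UPDATE c=8 (auto-commit; committed c=8)
Op 9: BEGIN: in_txn=True, pending={}
Op 10: UPDATE e=7 (pending; pending now {e=7})
Op 11: ROLLBACK: discarded pending ['e']; in_txn=False
ROLLBACK at op 11 discards: ['e']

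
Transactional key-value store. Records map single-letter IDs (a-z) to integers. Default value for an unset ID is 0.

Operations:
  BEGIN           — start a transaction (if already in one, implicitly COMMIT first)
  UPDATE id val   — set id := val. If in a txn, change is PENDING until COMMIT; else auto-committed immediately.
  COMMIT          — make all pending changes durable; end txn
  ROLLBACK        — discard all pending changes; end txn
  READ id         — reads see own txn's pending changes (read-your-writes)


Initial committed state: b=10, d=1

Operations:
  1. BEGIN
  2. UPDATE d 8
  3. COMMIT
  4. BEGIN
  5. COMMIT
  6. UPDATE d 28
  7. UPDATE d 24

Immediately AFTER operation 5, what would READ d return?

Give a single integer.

Initial committed: {b=10, d=1}
Op 1: BEGIN: in_txn=True, pending={}
Op 2: UPDATE d=8 (pending; pending now {d=8})
Op 3: COMMIT: merged ['d'] into committed; committed now {b=10, d=8}
Op 4: BEGIN: in_txn=True, pending={}
Op 5: COMMIT: merged [] into committed; committed now {b=10, d=8}
After op 5: visible(d) = 8 (pending={}, committed={b=10, d=8})

Answer: 8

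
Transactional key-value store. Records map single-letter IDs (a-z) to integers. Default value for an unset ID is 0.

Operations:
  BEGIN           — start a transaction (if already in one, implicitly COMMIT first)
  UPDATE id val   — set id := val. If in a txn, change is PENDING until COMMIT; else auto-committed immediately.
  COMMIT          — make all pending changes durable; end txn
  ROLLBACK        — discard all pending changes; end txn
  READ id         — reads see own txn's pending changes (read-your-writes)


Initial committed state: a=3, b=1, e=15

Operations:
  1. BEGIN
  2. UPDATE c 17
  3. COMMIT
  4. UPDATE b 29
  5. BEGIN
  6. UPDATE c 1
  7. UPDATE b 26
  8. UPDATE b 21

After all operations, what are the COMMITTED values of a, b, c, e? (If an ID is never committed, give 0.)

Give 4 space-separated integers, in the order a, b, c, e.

Initial committed: {a=3, b=1, e=15}
Op 1: BEGIN: in_txn=True, pending={}
Op 2: UPDATE c=17 (pending; pending now {c=17})
Op 3: COMMIT: merged ['c'] into committed; committed now {a=3, b=1, c=17, e=15}
Op 4: UPDATE b=29 (auto-commit; committed b=29)
Op 5: BEGIN: in_txn=True, pending={}
Op 6: UPDATE c=1 (pending; pending now {c=1})
Op 7: UPDATE b=26 (pending; pending now {b=26, c=1})
Op 8: UPDATE b=21 (pending; pending now {b=21, c=1})
Final committed: {a=3, b=29, c=17, e=15}

Answer: 3 29 17 15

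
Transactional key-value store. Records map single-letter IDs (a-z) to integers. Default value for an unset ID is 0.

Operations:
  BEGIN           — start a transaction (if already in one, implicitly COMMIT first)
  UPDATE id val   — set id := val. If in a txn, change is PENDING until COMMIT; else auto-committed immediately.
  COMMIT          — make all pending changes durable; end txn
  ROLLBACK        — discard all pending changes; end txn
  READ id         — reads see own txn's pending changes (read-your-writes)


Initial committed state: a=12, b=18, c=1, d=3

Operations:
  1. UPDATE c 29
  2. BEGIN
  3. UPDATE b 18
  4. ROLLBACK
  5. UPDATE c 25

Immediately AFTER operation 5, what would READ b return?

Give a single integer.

Answer: 18

Derivation:
Initial committed: {a=12, b=18, c=1, d=3}
Op 1: UPDATE c=29 (auto-commit; committed c=29)
Op 2: BEGIN: in_txn=True, pending={}
Op 3: UPDATE b=18 (pending; pending now {b=18})
Op 4: ROLLBACK: discarded pending ['b']; in_txn=False
Op 5: UPDATE c=25 (auto-commit; committed c=25)
After op 5: visible(b) = 18 (pending={}, committed={a=12, b=18, c=25, d=3})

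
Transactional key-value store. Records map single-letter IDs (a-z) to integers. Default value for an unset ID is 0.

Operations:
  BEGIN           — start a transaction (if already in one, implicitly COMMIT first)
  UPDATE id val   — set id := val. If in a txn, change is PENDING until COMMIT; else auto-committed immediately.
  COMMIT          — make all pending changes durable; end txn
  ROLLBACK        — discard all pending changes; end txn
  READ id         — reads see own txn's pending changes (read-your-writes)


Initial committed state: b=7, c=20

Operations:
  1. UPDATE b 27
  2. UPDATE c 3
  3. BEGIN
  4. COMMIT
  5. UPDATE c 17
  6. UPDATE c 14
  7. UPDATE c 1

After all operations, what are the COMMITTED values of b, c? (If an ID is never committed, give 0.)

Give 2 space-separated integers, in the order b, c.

Answer: 27 1

Derivation:
Initial committed: {b=7, c=20}
Op 1: UPDATE b=27 (auto-commit; committed b=27)
Op 2: UPDATE c=3 (auto-commit; committed c=3)
Op 3: BEGIN: in_txn=True, pending={}
Op 4: COMMIT: merged [] into committed; committed now {b=27, c=3}
Op 5: UPDATE c=17 (auto-commit; committed c=17)
Op 6: UPDATE c=14 (auto-commit; committed c=14)
Op 7: UPDATE c=1 (auto-commit; committed c=1)
Final committed: {b=27, c=1}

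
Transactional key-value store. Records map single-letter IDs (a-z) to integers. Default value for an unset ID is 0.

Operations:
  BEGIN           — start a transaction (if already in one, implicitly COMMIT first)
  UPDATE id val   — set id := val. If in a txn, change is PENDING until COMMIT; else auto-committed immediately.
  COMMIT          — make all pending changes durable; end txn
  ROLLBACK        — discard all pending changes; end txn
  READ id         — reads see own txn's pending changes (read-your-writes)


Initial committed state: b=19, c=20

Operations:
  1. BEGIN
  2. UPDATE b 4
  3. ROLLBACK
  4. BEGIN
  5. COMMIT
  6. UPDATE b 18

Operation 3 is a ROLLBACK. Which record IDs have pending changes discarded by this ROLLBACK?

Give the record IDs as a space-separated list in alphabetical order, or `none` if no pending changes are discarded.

Initial committed: {b=19, c=20}
Op 1: BEGIN: in_txn=True, pending={}
Op 2: UPDATE b=4 (pending; pending now {b=4})
Op 3: ROLLBACK: discarded pending ['b']; in_txn=False
Op 4: BEGIN: in_txn=True, pending={}
Op 5: COMMIT: merged [] into committed; committed now {b=19, c=20}
Op 6: UPDATE b=18 (auto-commit; committed b=18)
ROLLBACK at op 3 discards: ['b']

Answer: b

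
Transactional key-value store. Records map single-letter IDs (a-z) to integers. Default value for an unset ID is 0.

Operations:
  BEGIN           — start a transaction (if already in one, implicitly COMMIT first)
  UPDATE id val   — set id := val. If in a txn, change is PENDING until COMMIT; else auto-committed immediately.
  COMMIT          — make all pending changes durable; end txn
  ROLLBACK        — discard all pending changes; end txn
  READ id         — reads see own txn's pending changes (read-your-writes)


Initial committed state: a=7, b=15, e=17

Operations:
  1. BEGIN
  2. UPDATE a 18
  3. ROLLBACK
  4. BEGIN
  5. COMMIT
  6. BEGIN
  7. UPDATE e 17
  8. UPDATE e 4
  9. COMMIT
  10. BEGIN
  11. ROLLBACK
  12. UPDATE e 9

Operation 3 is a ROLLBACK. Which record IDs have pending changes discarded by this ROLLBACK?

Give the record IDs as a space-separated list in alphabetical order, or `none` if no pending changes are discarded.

Answer: a

Derivation:
Initial committed: {a=7, b=15, e=17}
Op 1: BEGIN: in_txn=True, pending={}
Op 2: UPDATE a=18 (pending; pending now {a=18})
Op 3: ROLLBACK: discarded pending ['a']; in_txn=False
Op 4: BEGIN: in_txn=True, pending={}
Op 5: COMMIT: merged [] into committed; committed now {a=7, b=15, e=17}
Op 6: BEGIN: in_txn=True, pending={}
Op 7: UPDATE e=17 (pending; pending now {e=17})
Op 8: UPDATE e=4 (pending; pending now {e=4})
Op 9: COMMIT: merged ['e'] into committed; committed now {a=7, b=15, e=4}
Op 10: BEGIN: in_txn=True, pending={}
Op 11: ROLLBACK: discarded pending []; in_txn=False
Op 12: UPDATE e=9 (auto-commit; committed e=9)
ROLLBACK at op 3 discards: ['a']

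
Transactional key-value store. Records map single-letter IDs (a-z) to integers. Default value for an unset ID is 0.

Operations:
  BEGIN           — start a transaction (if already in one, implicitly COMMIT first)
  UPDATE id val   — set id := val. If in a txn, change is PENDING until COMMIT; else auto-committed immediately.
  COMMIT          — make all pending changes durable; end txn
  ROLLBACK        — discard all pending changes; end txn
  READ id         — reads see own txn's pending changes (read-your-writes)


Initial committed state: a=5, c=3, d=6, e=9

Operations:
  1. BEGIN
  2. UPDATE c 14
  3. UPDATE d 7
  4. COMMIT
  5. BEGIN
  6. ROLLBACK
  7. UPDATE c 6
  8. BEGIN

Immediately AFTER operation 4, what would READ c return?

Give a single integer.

Initial committed: {a=5, c=3, d=6, e=9}
Op 1: BEGIN: in_txn=True, pending={}
Op 2: UPDATE c=14 (pending; pending now {c=14})
Op 3: UPDATE d=7 (pending; pending now {c=14, d=7})
Op 4: COMMIT: merged ['c', 'd'] into committed; committed now {a=5, c=14, d=7, e=9}
After op 4: visible(c) = 14 (pending={}, committed={a=5, c=14, d=7, e=9})

Answer: 14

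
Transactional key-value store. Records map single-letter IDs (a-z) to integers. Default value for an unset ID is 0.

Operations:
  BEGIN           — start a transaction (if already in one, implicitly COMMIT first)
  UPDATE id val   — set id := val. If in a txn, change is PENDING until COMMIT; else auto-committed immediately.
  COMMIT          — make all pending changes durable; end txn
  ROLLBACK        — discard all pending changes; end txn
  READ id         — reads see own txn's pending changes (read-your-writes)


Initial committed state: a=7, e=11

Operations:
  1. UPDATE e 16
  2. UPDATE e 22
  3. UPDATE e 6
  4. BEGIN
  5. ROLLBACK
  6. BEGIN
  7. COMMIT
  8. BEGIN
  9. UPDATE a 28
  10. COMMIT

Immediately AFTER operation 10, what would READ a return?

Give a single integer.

Initial committed: {a=7, e=11}
Op 1: UPDATE e=16 (auto-commit; committed e=16)
Op 2: UPDATE e=22 (auto-commit; committed e=22)
Op 3: UPDATE e=6 (auto-commit; committed e=6)
Op 4: BEGIN: in_txn=True, pending={}
Op 5: ROLLBACK: discarded pending []; in_txn=False
Op 6: BEGIN: in_txn=True, pending={}
Op 7: COMMIT: merged [] into committed; committed now {a=7, e=6}
Op 8: BEGIN: in_txn=True, pending={}
Op 9: UPDATE a=28 (pending; pending now {a=28})
Op 10: COMMIT: merged ['a'] into committed; committed now {a=28, e=6}
After op 10: visible(a) = 28 (pending={}, committed={a=28, e=6})

Answer: 28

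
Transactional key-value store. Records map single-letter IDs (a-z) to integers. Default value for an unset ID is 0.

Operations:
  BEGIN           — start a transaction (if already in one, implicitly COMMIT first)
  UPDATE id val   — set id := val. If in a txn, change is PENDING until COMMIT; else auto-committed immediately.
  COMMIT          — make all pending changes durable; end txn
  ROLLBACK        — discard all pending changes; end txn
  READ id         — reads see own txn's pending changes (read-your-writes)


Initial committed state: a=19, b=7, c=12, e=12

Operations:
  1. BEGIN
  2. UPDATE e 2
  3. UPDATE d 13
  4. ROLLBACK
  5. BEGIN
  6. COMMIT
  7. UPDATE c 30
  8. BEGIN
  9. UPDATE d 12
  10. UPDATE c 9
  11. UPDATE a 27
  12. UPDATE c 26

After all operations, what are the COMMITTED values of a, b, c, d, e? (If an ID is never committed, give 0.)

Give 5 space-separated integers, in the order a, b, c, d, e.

Answer: 19 7 30 0 12

Derivation:
Initial committed: {a=19, b=7, c=12, e=12}
Op 1: BEGIN: in_txn=True, pending={}
Op 2: UPDATE e=2 (pending; pending now {e=2})
Op 3: UPDATE d=13 (pending; pending now {d=13, e=2})
Op 4: ROLLBACK: discarded pending ['d', 'e']; in_txn=False
Op 5: BEGIN: in_txn=True, pending={}
Op 6: COMMIT: merged [] into committed; committed now {a=19, b=7, c=12, e=12}
Op 7: UPDATE c=30 (auto-commit; committed c=30)
Op 8: BEGIN: in_txn=True, pending={}
Op 9: UPDATE d=12 (pending; pending now {d=12})
Op 10: UPDATE c=9 (pending; pending now {c=9, d=12})
Op 11: UPDATE a=27 (pending; pending now {a=27, c=9, d=12})
Op 12: UPDATE c=26 (pending; pending now {a=27, c=26, d=12})
Final committed: {a=19, b=7, c=30, e=12}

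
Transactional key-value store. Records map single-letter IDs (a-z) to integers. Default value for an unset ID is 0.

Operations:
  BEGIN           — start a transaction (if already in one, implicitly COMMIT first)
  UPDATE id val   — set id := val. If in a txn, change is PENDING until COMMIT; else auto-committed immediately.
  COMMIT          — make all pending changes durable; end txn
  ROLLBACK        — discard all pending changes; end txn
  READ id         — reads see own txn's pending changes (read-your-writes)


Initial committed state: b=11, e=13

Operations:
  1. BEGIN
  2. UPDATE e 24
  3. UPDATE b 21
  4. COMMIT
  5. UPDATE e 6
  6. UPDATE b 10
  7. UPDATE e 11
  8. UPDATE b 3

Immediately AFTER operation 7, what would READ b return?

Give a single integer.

Initial committed: {b=11, e=13}
Op 1: BEGIN: in_txn=True, pending={}
Op 2: UPDATE e=24 (pending; pending now {e=24})
Op 3: UPDATE b=21 (pending; pending now {b=21, e=24})
Op 4: COMMIT: merged ['b', 'e'] into committed; committed now {b=21, e=24}
Op 5: UPDATE e=6 (auto-commit; committed e=6)
Op 6: UPDATE b=10 (auto-commit; committed b=10)
Op 7: UPDATE e=11 (auto-commit; committed e=11)
After op 7: visible(b) = 10 (pending={}, committed={b=10, e=11})

Answer: 10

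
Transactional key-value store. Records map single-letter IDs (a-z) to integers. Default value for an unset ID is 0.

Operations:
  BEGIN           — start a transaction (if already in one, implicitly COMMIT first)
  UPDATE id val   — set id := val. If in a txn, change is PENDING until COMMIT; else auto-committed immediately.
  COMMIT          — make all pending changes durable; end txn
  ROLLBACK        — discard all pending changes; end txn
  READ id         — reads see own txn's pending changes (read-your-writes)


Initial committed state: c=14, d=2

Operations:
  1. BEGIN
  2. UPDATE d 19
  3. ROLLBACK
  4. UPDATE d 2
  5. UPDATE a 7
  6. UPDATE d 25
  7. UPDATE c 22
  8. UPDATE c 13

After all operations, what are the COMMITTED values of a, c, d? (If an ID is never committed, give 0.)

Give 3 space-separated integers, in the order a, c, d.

Answer: 7 13 25

Derivation:
Initial committed: {c=14, d=2}
Op 1: BEGIN: in_txn=True, pending={}
Op 2: UPDATE d=19 (pending; pending now {d=19})
Op 3: ROLLBACK: discarded pending ['d']; in_txn=False
Op 4: UPDATE d=2 (auto-commit; committed d=2)
Op 5: UPDATE a=7 (auto-commit; committed a=7)
Op 6: UPDATE d=25 (auto-commit; committed d=25)
Op 7: UPDATE c=22 (auto-commit; committed c=22)
Op 8: UPDATE c=13 (auto-commit; committed c=13)
Final committed: {a=7, c=13, d=25}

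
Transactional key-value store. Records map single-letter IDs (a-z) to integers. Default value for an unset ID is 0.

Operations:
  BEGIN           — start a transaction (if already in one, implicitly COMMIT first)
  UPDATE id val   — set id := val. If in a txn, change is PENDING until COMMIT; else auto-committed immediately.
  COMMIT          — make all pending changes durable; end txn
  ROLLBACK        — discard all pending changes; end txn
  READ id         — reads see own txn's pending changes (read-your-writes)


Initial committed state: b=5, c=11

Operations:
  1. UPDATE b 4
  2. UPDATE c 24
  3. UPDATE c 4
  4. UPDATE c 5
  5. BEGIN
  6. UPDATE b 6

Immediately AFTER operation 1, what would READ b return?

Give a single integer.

Initial committed: {b=5, c=11}
Op 1: UPDATE b=4 (auto-commit; committed b=4)
After op 1: visible(b) = 4 (pending={}, committed={b=4, c=11})

Answer: 4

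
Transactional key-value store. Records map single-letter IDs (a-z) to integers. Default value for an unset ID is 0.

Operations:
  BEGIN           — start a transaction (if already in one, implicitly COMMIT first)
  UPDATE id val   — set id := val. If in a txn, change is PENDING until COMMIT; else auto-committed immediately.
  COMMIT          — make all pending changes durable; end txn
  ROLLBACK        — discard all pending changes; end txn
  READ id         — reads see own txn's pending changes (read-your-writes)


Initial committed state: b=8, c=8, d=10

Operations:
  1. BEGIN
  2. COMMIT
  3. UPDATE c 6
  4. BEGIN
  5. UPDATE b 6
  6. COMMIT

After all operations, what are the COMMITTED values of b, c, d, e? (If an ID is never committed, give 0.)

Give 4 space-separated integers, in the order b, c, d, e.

Answer: 6 6 10 0

Derivation:
Initial committed: {b=8, c=8, d=10}
Op 1: BEGIN: in_txn=True, pending={}
Op 2: COMMIT: merged [] into committed; committed now {b=8, c=8, d=10}
Op 3: UPDATE c=6 (auto-commit; committed c=6)
Op 4: BEGIN: in_txn=True, pending={}
Op 5: UPDATE b=6 (pending; pending now {b=6})
Op 6: COMMIT: merged ['b'] into committed; committed now {b=6, c=6, d=10}
Final committed: {b=6, c=6, d=10}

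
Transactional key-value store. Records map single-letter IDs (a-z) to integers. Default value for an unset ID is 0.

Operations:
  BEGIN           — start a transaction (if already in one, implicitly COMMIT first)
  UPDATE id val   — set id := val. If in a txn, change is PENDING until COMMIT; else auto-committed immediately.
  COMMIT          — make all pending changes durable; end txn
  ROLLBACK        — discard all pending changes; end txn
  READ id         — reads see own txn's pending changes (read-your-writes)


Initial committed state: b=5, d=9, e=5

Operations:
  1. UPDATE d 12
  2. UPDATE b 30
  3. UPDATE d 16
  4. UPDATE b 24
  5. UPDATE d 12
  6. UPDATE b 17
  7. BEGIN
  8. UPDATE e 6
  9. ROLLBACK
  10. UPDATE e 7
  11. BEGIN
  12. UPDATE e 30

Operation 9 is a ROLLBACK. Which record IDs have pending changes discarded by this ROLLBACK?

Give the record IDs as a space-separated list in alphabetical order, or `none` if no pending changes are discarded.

Answer: e

Derivation:
Initial committed: {b=5, d=9, e=5}
Op 1: UPDATE d=12 (auto-commit; committed d=12)
Op 2: UPDATE b=30 (auto-commit; committed b=30)
Op 3: UPDATE d=16 (auto-commit; committed d=16)
Op 4: UPDATE b=24 (auto-commit; committed b=24)
Op 5: UPDATE d=12 (auto-commit; committed d=12)
Op 6: UPDATE b=17 (auto-commit; committed b=17)
Op 7: BEGIN: in_txn=True, pending={}
Op 8: UPDATE e=6 (pending; pending now {e=6})
Op 9: ROLLBACK: discarded pending ['e']; in_txn=False
Op 10: UPDATE e=7 (auto-commit; committed e=7)
Op 11: BEGIN: in_txn=True, pending={}
Op 12: UPDATE e=30 (pending; pending now {e=30})
ROLLBACK at op 9 discards: ['e']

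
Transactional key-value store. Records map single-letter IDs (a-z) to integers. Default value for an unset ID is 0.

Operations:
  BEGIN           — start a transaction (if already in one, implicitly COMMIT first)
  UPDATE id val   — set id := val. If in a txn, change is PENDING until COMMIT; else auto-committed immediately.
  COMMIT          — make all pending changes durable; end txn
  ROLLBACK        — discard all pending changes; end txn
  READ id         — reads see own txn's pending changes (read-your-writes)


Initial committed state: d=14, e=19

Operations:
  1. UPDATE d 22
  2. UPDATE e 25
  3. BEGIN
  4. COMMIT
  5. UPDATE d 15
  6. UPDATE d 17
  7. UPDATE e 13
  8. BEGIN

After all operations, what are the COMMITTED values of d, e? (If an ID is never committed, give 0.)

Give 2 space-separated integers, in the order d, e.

Answer: 17 13

Derivation:
Initial committed: {d=14, e=19}
Op 1: UPDATE d=22 (auto-commit; committed d=22)
Op 2: UPDATE e=25 (auto-commit; committed e=25)
Op 3: BEGIN: in_txn=True, pending={}
Op 4: COMMIT: merged [] into committed; committed now {d=22, e=25}
Op 5: UPDATE d=15 (auto-commit; committed d=15)
Op 6: UPDATE d=17 (auto-commit; committed d=17)
Op 7: UPDATE e=13 (auto-commit; committed e=13)
Op 8: BEGIN: in_txn=True, pending={}
Final committed: {d=17, e=13}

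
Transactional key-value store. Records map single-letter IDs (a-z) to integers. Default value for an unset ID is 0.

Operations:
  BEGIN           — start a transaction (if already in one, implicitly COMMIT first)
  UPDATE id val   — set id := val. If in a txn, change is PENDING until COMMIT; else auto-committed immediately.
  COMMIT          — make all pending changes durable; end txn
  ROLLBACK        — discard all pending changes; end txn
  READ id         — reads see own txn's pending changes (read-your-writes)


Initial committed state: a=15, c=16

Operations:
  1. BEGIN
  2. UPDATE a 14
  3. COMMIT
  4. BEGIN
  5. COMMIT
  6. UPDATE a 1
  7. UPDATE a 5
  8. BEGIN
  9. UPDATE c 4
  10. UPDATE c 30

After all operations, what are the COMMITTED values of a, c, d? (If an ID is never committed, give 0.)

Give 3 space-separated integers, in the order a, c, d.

Answer: 5 16 0

Derivation:
Initial committed: {a=15, c=16}
Op 1: BEGIN: in_txn=True, pending={}
Op 2: UPDATE a=14 (pending; pending now {a=14})
Op 3: COMMIT: merged ['a'] into committed; committed now {a=14, c=16}
Op 4: BEGIN: in_txn=True, pending={}
Op 5: COMMIT: merged [] into committed; committed now {a=14, c=16}
Op 6: UPDATE a=1 (auto-commit; committed a=1)
Op 7: UPDATE a=5 (auto-commit; committed a=5)
Op 8: BEGIN: in_txn=True, pending={}
Op 9: UPDATE c=4 (pending; pending now {c=4})
Op 10: UPDATE c=30 (pending; pending now {c=30})
Final committed: {a=5, c=16}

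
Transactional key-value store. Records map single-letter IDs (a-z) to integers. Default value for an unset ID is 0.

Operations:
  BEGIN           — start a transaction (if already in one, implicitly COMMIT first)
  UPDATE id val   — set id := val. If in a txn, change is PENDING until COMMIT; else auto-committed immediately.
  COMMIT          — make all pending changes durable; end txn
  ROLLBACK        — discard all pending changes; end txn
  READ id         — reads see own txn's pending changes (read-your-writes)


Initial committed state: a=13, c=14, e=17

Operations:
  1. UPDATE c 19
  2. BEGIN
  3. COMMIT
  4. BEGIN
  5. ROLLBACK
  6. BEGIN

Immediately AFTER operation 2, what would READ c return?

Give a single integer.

Answer: 19

Derivation:
Initial committed: {a=13, c=14, e=17}
Op 1: UPDATE c=19 (auto-commit; committed c=19)
Op 2: BEGIN: in_txn=True, pending={}
After op 2: visible(c) = 19 (pending={}, committed={a=13, c=19, e=17})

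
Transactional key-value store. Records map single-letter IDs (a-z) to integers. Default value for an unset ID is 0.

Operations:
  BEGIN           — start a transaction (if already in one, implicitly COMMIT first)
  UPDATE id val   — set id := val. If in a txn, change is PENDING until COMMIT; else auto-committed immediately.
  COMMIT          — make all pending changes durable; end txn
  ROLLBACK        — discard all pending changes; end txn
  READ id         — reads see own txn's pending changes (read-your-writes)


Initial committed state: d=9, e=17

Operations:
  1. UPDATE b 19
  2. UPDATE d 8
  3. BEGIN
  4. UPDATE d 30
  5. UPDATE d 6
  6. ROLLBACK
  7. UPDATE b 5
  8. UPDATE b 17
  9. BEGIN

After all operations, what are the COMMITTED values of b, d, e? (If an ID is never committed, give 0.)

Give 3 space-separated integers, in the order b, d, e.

Answer: 17 8 17

Derivation:
Initial committed: {d=9, e=17}
Op 1: UPDATE b=19 (auto-commit; committed b=19)
Op 2: UPDATE d=8 (auto-commit; committed d=8)
Op 3: BEGIN: in_txn=True, pending={}
Op 4: UPDATE d=30 (pending; pending now {d=30})
Op 5: UPDATE d=6 (pending; pending now {d=6})
Op 6: ROLLBACK: discarded pending ['d']; in_txn=False
Op 7: UPDATE b=5 (auto-commit; committed b=5)
Op 8: UPDATE b=17 (auto-commit; committed b=17)
Op 9: BEGIN: in_txn=True, pending={}
Final committed: {b=17, d=8, e=17}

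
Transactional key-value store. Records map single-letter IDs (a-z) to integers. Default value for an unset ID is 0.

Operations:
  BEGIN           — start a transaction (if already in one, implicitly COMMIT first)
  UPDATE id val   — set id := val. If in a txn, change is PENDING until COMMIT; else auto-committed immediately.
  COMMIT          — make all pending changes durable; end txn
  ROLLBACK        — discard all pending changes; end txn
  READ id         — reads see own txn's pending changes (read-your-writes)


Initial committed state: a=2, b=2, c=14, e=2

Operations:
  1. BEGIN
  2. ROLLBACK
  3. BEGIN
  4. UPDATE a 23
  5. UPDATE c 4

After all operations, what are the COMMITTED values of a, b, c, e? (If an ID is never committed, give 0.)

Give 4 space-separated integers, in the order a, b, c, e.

Initial committed: {a=2, b=2, c=14, e=2}
Op 1: BEGIN: in_txn=True, pending={}
Op 2: ROLLBACK: discarded pending []; in_txn=False
Op 3: BEGIN: in_txn=True, pending={}
Op 4: UPDATE a=23 (pending; pending now {a=23})
Op 5: UPDATE c=4 (pending; pending now {a=23, c=4})
Final committed: {a=2, b=2, c=14, e=2}

Answer: 2 2 14 2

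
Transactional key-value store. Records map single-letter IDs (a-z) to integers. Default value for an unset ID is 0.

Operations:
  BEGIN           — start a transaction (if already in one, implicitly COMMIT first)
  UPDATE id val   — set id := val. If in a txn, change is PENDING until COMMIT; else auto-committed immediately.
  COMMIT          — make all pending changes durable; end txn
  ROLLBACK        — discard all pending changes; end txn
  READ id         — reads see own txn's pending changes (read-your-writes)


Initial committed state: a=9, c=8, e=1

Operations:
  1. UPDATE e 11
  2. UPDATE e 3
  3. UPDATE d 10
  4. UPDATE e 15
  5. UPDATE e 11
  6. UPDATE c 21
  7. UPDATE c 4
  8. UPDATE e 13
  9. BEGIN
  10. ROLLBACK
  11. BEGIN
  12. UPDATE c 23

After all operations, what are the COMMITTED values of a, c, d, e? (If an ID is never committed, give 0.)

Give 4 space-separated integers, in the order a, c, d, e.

Answer: 9 4 10 13

Derivation:
Initial committed: {a=9, c=8, e=1}
Op 1: UPDATE e=11 (auto-commit; committed e=11)
Op 2: UPDATE e=3 (auto-commit; committed e=3)
Op 3: UPDATE d=10 (auto-commit; committed d=10)
Op 4: UPDATE e=15 (auto-commit; committed e=15)
Op 5: UPDATE e=11 (auto-commit; committed e=11)
Op 6: UPDATE c=21 (auto-commit; committed c=21)
Op 7: UPDATE c=4 (auto-commit; committed c=4)
Op 8: UPDATE e=13 (auto-commit; committed e=13)
Op 9: BEGIN: in_txn=True, pending={}
Op 10: ROLLBACK: discarded pending []; in_txn=False
Op 11: BEGIN: in_txn=True, pending={}
Op 12: UPDATE c=23 (pending; pending now {c=23})
Final committed: {a=9, c=4, d=10, e=13}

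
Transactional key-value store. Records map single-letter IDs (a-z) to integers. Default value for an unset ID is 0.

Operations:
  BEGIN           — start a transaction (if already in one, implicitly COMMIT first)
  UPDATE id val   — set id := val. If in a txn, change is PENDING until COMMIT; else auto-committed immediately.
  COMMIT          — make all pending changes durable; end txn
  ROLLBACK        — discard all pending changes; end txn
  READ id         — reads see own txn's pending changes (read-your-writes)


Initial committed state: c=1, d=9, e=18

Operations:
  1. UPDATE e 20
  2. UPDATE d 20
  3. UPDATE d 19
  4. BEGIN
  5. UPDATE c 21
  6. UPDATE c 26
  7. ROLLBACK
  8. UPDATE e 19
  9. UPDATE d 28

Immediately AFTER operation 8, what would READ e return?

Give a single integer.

Answer: 19

Derivation:
Initial committed: {c=1, d=9, e=18}
Op 1: UPDATE e=20 (auto-commit; committed e=20)
Op 2: UPDATE d=20 (auto-commit; committed d=20)
Op 3: UPDATE d=19 (auto-commit; committed d=19)
Op 4: BEGIN: in_txn=True, pending={}
Op 5: UPDATE c=21 (pending; pending now {c=21})
Op 6: UPDATE c=26 (pending; pending now {c=26})
Op 7: ROLLBACK: discarded pending ['c']; in_txn=False
Op 8: UPDATE e=19 (auto-commit; committed e=19)
After op 8: visible(e) = 19 (pending={}, committed={c=1, d=19, e=19})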